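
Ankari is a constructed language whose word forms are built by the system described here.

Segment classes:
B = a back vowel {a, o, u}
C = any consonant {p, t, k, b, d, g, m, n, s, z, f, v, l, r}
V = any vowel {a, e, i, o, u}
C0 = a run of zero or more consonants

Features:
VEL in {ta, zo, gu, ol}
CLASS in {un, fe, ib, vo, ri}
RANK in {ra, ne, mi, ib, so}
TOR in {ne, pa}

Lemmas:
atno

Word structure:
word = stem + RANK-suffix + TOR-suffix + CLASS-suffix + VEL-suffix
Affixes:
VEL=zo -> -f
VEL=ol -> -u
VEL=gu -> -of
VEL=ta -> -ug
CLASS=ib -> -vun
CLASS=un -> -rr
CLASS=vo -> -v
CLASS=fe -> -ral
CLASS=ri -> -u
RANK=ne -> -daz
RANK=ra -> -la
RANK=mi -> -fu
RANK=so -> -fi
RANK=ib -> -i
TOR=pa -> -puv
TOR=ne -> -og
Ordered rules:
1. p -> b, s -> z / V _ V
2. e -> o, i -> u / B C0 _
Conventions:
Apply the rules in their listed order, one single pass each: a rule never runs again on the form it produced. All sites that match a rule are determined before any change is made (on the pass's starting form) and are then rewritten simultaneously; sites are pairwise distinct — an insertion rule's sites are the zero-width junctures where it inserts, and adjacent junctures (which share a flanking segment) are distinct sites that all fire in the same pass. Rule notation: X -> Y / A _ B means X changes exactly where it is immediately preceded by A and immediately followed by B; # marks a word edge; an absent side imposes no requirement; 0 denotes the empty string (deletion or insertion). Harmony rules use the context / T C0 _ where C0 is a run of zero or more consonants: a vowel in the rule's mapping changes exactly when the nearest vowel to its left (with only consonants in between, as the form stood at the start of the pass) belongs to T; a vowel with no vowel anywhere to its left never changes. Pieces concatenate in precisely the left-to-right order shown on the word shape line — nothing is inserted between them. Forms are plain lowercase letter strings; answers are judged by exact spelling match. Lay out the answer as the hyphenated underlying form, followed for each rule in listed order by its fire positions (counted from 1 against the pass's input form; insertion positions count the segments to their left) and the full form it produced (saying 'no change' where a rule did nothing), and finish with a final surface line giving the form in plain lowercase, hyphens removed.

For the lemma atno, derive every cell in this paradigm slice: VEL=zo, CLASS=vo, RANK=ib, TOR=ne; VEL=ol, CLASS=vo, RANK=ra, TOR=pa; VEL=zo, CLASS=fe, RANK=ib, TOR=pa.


cell VEL=zo, CLASS=vo, RANK=ib, TOR=ne:
underlying: atno-i-og-v-f
1. p -> b, s -> z / V _ V: no change
2. e -> o, i -> u / B C0 _: fires at position(s) 5: atnouogvf
surface: atnouogvf

cell VEL=ol, CLASS=vo, RANK=ra, TOR=pa:
underlying: atno-la-puv-v-u
1. p -> b, s -> z / V _ V: fires at position(s) 7: atnolabuvvu
2. e -> o, i -> u / B C0 _: no change
surface: atnolabuvvu

cell VEL=zo, CLASS=fe, RANK=ib, TOR=pa:
underlying: atno-i-puv-ral-f
1. p -> b, s -> z / V _ V: fires at position(s) 6: atnoibuvralf
2. e -> o, i -> u / B C0 _: fires at position(s) 5: atnoubuvralf
surface: atnoubuvralf


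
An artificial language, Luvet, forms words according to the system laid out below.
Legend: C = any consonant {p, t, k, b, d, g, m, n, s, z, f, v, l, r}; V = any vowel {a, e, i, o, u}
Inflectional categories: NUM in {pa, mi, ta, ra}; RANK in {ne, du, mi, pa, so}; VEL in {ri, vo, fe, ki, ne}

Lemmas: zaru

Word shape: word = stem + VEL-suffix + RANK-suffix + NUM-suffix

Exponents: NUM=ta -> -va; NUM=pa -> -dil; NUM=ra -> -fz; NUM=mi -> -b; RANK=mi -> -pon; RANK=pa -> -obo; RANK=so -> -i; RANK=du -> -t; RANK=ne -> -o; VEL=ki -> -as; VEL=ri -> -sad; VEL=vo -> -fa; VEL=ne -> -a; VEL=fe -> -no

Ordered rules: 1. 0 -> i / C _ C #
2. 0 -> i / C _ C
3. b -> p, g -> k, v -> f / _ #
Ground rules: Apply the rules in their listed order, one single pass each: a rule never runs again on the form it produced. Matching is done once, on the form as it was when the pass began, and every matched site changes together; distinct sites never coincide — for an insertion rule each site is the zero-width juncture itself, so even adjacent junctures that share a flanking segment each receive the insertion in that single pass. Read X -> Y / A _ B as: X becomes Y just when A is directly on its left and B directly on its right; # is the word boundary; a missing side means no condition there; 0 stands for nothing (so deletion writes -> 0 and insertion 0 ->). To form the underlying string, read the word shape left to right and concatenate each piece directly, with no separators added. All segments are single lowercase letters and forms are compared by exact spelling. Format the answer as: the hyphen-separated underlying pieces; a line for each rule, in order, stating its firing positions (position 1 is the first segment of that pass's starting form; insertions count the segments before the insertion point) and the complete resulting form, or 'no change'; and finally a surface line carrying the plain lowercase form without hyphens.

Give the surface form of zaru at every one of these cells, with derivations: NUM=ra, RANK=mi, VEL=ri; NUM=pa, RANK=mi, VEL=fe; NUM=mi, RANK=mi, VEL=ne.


cell NUM=ra, RANK=mi, VEL=ri:
underlying: zaru-sad-pon-fz
1. 0 -> i / C _ C #: inserts after position(s) 11: zarusadponfiz
2. 0 -> i / C _ C: inserts after position(s) 7, 10: zarusadiponifiz
3. b -> p, g -> k, v -> f / _ #: no change
surface: zarusadiponifiz

cell NUM=pa, RANK=mi, VEL=fe:
underlying: zaru-no-pon-dil
1. 0 -> i / C _ C #: no change
2. 0 -> i / C _ C: inserts after position(s) 9: zarunoponidil
3. b -> p, g -> k, v -> f / _ #: no change
surface: zarunoponidil

cell NUM=mi, RANK=mi, VEL=ne:
underlying: zaru-a-pon-b
1. 0 -> i / C _ C #: inserts after position(s) 8: zaruaponib
2. 0 -> i / C _ C: no change
3. b -> p, g -> k, v -> f / _ #: fires at position(s) 10: zaruaponip
surface: zaruaponip


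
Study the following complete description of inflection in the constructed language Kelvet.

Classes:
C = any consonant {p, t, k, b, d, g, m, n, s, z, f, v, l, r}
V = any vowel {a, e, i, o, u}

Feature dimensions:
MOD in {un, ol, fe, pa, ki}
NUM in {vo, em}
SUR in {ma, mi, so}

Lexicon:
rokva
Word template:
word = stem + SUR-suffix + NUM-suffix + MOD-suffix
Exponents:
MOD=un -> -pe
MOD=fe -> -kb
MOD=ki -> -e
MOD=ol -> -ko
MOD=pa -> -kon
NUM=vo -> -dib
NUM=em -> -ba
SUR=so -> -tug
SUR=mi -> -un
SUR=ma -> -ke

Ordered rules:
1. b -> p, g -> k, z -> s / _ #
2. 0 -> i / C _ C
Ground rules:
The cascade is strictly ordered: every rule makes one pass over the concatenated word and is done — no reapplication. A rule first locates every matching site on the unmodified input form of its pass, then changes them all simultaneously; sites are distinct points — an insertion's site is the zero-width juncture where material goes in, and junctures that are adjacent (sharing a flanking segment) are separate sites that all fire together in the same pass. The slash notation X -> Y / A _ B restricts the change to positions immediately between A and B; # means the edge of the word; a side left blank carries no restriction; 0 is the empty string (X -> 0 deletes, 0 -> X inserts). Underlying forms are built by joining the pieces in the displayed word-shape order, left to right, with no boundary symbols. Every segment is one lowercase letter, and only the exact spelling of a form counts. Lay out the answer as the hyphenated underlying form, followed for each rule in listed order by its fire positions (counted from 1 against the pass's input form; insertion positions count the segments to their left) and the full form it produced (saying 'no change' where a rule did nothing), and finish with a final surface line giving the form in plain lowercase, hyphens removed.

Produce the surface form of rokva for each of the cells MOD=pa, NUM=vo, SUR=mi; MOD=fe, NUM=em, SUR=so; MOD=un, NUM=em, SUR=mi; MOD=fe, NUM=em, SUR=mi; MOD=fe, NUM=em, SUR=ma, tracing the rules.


cell MOD=pa, NUM=vo, SUR=mi:
underlying: rokva-un-dib-kon
1. b -> p, g -> k, z -> s / _ #: no change
2. 0 -> i / C _ C: inserts after position(s) 3, 7, 10: rokivaunidibikon
surface: rokivaunidibikon

cell MOD=fe, NUM=em, SUR=so:
underlying: rokva-tug-ba-kb
1. b -> p, g -> k, z -> s / _ #: fires at position(s) 12: rokvatugbakp
2. 0 -> i / C _ C: inserts after position(s) 3, 8, 11: rokivatugibakip
surface: rokivatugibakip

cell MOD=un, NUM=em, SUR=mi:
underlying: rokva-un-ba-pe
1. b -> p, g -> k, z -> s / _ #: no change
2. 0 -> i / C _ C: inserts after position(s) 3, 7: rokivaunibape
surface: rokivaunibape

cell MOD=fe, NUM=em, SUR=mi:
underlying: rokva-un-ba-kb
1. b -> p, g -> k, z -> s / _ #: fires at position(s) 11: rokvaunbakp
2. 0 -> i / C _ C: inserts after position(s) 3, 7, 10: rokivaunibakip
surface: rokivaunibakip

cell MOD=fe, NUM=em, SUR=ma:
underlying: rokva-ke-ba-kb
1. b -> p, g -> k, z -> s / _ #: fires at position(s) 11: rokvakebakp
2. 0 -> i / C _ C: inserts after position(s) 3, 10: rokivakebakip
surface: rokivakebakip


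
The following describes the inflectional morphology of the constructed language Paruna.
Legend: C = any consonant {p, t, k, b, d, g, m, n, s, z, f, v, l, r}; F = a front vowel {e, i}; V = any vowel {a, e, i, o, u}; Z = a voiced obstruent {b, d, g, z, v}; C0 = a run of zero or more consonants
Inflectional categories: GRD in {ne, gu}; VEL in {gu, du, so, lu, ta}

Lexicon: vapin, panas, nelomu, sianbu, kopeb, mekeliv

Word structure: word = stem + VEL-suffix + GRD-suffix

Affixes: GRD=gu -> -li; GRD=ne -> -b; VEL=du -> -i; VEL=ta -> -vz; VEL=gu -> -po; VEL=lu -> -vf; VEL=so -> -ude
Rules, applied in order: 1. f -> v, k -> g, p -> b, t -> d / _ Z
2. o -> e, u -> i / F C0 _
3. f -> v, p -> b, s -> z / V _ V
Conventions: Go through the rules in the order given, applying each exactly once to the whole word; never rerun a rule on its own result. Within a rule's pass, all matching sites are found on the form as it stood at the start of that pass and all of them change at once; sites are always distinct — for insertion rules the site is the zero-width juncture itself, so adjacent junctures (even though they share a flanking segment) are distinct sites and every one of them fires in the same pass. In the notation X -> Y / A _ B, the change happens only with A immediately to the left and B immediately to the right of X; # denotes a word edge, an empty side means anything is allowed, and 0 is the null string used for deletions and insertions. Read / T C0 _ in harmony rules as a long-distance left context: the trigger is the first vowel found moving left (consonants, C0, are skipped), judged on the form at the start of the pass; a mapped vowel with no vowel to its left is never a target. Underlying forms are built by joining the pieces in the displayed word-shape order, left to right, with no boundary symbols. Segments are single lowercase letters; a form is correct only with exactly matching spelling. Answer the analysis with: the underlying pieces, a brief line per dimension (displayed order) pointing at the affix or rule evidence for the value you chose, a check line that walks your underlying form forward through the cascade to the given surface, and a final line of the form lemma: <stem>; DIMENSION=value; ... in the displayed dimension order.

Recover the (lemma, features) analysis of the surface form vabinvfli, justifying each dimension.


underlying: vapin-vf-li
GRD=gu - signalled by the affix -li
VEL=lu - signalled by the affix -vf
check: vapinvfli -> vapinvfli -> vapinvfli -> vabinvfli
lemma: vapin; GRD=gu; VEL=lu


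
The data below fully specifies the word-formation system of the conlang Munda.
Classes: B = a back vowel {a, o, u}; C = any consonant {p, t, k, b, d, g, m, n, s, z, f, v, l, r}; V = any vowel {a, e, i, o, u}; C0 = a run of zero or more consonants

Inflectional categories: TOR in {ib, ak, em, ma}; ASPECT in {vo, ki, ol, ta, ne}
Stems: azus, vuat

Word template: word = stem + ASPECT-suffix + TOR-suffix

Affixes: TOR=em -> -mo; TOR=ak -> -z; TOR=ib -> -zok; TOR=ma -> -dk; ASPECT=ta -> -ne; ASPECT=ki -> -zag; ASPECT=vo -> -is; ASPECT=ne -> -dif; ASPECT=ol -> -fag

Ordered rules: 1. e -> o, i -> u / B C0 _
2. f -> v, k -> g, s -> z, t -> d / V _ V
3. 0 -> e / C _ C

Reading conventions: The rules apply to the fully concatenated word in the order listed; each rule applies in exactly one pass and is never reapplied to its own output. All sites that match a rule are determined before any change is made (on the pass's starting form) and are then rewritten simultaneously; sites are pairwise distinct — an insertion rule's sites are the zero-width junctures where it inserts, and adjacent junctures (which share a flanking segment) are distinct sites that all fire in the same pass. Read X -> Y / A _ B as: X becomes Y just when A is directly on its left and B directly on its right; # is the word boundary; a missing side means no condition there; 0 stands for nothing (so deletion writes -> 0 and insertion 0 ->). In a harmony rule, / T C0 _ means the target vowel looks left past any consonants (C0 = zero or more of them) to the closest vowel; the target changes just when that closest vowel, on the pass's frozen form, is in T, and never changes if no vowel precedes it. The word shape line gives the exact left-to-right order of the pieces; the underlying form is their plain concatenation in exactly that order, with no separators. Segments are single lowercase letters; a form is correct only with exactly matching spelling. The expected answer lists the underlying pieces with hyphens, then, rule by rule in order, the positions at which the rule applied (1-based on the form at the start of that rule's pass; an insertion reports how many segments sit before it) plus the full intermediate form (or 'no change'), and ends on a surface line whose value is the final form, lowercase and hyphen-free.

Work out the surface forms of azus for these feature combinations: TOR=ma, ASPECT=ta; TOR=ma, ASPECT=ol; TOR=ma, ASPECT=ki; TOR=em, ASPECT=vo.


cell TOR=ma, ASPECT=ta:
underlying: azus-ne-dk
1. e -> o, i -> u / B C0 _: fires at position(s) 6: azusnodk
2. f -> v, k -> g, s -> z, t -> d / V _ V: no change
3. 0 -> e / C _ C: inserts after position(s) 4, 7: azusenodek
surface: azusenodek

cell TOR=ma, ASPECT=ol:
underlying: azus-fag-dk
1. e -> o, i -> u / B C0 _: no change
2. f -> v, k -> g, s -> z, t -> d / V _ V: no change
3. 0 -> e / C _ C: inserts after position(s) 4, 7, 8: azusefagedek
surface: azusefagedek

cell TOR=ma, ASPECT=ki:
underlying: azus-zag-dk
1. e -> o, i -> u / B C0 _: no change
2. f -> v, k -> g, s -> z, t -> d / V _ V: no change
3. 0 -> e / C _ C: inserts after position(s) 4, 7, 8: azusezagedek
surface: azusezagedek

cell TOR=em, ASPECT=vo:
underlying: azus-is-mo
1. e -> o, i -> u / B C0 _: fires at position(s) 5: azususmo
2. f -> v, k -> g, s -> z, t -> d / V _ V: fires at position(s) 4: azuzusmo
3. 0 -> e / C _ C: inserts after position(s) 6: azuzusemo
surface: azuzusemo


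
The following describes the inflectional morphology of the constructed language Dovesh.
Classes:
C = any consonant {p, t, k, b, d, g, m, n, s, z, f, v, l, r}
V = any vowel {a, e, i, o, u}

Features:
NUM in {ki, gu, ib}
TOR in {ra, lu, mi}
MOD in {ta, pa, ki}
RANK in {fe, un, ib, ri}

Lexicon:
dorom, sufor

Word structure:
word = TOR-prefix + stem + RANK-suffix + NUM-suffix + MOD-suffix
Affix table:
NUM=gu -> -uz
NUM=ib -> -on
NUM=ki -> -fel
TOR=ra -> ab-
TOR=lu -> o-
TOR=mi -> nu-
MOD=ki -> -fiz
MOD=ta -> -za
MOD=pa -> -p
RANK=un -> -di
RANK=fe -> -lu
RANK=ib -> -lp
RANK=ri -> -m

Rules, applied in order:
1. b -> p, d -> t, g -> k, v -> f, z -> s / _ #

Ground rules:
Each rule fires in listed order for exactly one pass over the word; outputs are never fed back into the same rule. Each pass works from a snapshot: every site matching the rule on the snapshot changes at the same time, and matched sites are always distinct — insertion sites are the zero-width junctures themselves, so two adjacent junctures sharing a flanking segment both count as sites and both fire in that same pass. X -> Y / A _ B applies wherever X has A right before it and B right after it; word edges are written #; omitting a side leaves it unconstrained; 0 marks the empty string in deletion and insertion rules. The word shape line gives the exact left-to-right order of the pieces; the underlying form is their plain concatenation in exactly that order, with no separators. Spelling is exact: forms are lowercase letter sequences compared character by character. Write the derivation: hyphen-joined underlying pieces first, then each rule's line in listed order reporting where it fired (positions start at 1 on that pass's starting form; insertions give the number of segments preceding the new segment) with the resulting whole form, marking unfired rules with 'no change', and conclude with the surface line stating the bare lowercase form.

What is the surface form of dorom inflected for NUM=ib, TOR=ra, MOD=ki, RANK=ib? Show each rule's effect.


underlying: ab-dorom-lp-on-fiz
1. b -> p, d -> t, g -> k, v -> f, z -> s / _ #: fires at position(s) 14: abdoromlponfis
surface: abdoromlponfis


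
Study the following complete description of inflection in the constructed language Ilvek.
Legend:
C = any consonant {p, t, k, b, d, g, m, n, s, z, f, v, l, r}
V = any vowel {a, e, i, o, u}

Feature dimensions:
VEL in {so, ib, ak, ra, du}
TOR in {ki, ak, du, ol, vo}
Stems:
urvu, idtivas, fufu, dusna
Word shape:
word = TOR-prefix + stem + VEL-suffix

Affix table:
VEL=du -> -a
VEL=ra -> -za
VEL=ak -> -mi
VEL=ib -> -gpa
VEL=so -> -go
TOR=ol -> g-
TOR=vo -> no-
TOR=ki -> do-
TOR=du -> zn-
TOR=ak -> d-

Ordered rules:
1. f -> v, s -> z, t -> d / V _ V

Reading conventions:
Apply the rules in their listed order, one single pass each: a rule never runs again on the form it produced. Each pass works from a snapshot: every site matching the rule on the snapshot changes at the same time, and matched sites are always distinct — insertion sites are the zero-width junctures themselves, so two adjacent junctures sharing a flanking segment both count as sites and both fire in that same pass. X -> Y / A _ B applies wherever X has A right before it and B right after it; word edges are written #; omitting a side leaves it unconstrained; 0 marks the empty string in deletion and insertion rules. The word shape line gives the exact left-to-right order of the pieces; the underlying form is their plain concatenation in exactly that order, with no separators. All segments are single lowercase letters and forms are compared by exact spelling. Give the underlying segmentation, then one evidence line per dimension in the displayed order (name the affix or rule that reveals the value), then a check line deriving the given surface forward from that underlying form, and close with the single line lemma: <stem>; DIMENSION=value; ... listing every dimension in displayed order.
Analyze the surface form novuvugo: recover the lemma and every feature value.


underlying: no-fufu-go
VEL=so - signalled by the affix -go
TOR=vo - signalled by the affix no-
check: nofufugo -> novuvugo
lemma: fufu; VEL=so; TOR=vo


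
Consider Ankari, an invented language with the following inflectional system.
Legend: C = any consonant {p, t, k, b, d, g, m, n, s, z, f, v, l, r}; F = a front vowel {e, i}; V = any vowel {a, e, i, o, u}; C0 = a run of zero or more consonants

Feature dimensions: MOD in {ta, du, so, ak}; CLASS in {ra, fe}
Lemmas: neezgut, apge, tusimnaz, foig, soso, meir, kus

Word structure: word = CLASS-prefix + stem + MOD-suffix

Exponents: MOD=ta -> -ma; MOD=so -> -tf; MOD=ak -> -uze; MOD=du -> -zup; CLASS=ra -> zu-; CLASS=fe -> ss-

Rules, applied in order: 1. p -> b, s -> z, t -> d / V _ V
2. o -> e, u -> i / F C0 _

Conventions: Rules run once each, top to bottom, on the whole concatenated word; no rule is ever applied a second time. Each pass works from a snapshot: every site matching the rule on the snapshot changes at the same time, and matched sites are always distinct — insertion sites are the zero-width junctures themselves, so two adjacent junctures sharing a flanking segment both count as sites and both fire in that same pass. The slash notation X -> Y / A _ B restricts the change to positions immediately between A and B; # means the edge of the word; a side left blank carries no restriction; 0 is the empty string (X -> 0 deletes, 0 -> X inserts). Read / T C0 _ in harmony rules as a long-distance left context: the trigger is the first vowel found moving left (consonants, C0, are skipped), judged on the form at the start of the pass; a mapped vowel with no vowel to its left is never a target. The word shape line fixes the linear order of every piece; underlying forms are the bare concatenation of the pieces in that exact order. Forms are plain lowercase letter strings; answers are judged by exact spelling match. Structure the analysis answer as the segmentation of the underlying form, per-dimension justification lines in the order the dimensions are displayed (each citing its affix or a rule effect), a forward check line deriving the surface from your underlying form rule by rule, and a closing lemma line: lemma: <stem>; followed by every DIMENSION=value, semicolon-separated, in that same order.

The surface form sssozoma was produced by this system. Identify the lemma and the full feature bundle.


underlying: ss-soso-ma
MOD=ta - signalled by the affix -ma
CLASS=fe - signalled by the affix ss-
check: sssosoma -> sssozoma -> sssozoma
lemma: soso; MOD=ta; CLASS=fe


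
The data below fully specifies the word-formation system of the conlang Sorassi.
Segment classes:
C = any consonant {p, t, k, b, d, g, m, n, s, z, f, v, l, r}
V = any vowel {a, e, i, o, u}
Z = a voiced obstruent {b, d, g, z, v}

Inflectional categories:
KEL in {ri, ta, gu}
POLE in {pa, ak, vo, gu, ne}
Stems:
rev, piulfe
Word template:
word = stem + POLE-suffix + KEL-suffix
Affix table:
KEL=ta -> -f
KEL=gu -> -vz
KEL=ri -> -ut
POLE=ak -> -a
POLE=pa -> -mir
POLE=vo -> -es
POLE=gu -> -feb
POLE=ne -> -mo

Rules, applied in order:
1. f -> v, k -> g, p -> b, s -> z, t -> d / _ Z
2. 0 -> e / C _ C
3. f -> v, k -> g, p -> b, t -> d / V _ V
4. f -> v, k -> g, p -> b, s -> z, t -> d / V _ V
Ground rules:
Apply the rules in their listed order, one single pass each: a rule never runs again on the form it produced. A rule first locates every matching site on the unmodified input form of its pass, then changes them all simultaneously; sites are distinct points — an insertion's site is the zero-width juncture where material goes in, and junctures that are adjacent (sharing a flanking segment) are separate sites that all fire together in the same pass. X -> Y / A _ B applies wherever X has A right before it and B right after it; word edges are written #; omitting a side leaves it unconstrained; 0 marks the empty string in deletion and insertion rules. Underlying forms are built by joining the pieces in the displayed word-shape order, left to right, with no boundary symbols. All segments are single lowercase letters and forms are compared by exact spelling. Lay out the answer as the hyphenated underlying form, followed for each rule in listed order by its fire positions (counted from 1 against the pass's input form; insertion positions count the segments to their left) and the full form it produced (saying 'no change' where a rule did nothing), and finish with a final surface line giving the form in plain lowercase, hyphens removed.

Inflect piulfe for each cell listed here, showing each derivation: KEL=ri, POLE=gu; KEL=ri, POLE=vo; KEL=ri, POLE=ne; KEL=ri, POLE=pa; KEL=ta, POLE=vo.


cell KEL=ri, POLE=gu:
underlying: piulfe-feb-ut
1. f -> v, k -> g, p -> b, s -> z, t -> d / _ Z: no change
2. 0 -> e / C _ C: inserts after position(s) 4: piulefefebut
3. f -> v, k -> g, p -> b, t -> d / V _ V: fires at position(s) 6, 8: piulevevebut
4. f -> v, k -> g, p -> b, s -> z, t -> d / V _ V: no change
surface: piulevevebut

cell KEL=ri, POLE=vo:
underlying: piulfe-es-ut
1. f -> v, k -> g, p -> b, s -> z, t -> d / _ Z: no change
2. 0 -> e / C _ C: inserts after position(s) 4: piulefeesut
3. f -> v, k -> g, p -> b, t -> d / V _ V: fires at position(s) 6: piuleveesut
4. f -> v, k -> g, p -> b, s -> z, t -> d / V _ V: fires at position(s) 9: piuleveezut
surface: piuleveezut

cell KEL=ri, POLE=ne:
underlying: piulfe-mo-ut
1. f -> v, k -> g, p -> b, s -> z, t -> d / _ Z: no change
2. 0 -> e / C _ C: inserts after position(s) 4: piulefemout
3. f -> v, k -> g, p -> b, t -> d / V _ V: fires at position(s) 6: piulevemout
4. f -> v, k -> g, p -> b, s -> z, t -> d / V _ V: no change
surface: piulevemout

cell KEL=ri, POLE=pa:
underlying: piulfe-mir-ut
1. f -> v, k -> g, p -> b, s -> z, t -> d / _ Z: no change
2. 0 -> e / C _ C: inserts after position(s) 4: piulefemirut
3. f -> v, k -> g, p -> b, t -> d / V _ V: fires at position(s) 6: piulevemirut
4. f -> v, k -> g, p -> b, s -> z, t -> d / V _ V: no change
surface: piulevemirut

cell KEL=ta, POLE=vo:
underlying: piulfe-es-f
1. f -> v, k -> g, p -> b, s -> z, t -> d / _ Z: no change
2. 0 -> e / C _ C: inserts after position(s) 4, 8: piulefeesef
3. f -> v, k -> g, p -> b, t -> d / V _ V: fires at position(s) 6: piuleveesef
4. f -> v, k -> g, p -> b, s -> z, t -> d / V _ V: fires at position(s) 9: piuleveezef
surface: piuleveezef


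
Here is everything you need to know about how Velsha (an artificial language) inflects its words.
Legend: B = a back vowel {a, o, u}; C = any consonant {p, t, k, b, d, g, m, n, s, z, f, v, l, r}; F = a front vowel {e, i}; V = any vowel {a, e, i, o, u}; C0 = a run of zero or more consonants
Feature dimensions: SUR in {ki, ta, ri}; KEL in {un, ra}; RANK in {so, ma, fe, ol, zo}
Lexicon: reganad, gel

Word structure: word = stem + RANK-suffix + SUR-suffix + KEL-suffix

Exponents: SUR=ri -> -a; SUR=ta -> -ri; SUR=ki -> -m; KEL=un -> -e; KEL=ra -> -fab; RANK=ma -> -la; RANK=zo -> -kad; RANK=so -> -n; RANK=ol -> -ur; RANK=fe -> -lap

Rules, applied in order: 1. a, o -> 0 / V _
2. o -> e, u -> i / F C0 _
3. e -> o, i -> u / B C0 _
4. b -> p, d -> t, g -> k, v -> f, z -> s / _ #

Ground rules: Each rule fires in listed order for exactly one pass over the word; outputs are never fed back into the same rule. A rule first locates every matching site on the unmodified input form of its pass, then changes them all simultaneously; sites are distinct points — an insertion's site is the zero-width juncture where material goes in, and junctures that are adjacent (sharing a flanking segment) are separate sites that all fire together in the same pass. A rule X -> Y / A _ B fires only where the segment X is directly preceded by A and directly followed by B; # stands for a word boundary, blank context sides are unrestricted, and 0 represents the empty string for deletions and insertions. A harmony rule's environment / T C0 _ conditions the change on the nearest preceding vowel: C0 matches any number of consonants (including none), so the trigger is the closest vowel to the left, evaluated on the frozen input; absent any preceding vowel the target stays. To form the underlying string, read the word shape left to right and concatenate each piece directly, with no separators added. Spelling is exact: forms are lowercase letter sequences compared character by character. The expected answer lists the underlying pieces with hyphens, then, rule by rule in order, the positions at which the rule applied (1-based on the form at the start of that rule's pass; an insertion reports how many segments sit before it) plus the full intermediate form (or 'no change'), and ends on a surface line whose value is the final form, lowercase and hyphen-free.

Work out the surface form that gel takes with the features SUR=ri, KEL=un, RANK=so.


underlying: gel-n-a-e
1. a, o -> 0 / V _: no change
2. o -> e, u -> i / F C0 _: no change
3. e -> o, i -> u / B C0 _: fires at position(s) 6: gelnao
4. b -> p, d -> t, g -> k, v -> f, z -> s / _ #: no change
surface: gelnao


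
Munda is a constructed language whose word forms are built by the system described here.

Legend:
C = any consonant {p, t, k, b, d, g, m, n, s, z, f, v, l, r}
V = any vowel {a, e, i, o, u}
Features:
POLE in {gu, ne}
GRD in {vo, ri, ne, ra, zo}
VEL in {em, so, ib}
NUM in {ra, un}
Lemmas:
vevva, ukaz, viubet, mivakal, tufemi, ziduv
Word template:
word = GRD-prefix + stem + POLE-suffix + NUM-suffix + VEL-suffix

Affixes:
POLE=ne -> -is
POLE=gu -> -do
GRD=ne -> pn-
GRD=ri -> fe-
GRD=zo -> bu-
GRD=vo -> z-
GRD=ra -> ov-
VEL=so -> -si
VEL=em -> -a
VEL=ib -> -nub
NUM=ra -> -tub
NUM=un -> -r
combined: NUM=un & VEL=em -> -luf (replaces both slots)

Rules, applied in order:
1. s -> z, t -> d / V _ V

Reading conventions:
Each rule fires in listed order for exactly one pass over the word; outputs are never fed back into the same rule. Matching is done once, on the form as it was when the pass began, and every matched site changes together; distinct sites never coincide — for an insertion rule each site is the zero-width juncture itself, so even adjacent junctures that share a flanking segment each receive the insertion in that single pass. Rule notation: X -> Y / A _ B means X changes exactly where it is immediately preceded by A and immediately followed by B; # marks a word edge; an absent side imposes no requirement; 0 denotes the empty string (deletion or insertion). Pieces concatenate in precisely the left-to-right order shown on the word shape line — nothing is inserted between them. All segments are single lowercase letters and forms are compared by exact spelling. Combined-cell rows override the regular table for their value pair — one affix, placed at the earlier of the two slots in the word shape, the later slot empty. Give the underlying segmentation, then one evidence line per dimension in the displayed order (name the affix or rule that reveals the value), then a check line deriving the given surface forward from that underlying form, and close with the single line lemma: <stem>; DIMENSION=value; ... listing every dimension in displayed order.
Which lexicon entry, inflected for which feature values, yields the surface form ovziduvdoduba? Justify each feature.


underlying: ov-ziduv-do-tub-a
POLE=gu - signalled by the affix -do
GRD=ra - signalled by the affix ov-
VEL=em - signalled by the affix -a
NUM=ra - signalled by the affix -tub
check: ovziduvdotuba -> ovziduvdoduba
lemma: ziduv; POLE=gu; GRD=ra; VEL=em; NUM=ra


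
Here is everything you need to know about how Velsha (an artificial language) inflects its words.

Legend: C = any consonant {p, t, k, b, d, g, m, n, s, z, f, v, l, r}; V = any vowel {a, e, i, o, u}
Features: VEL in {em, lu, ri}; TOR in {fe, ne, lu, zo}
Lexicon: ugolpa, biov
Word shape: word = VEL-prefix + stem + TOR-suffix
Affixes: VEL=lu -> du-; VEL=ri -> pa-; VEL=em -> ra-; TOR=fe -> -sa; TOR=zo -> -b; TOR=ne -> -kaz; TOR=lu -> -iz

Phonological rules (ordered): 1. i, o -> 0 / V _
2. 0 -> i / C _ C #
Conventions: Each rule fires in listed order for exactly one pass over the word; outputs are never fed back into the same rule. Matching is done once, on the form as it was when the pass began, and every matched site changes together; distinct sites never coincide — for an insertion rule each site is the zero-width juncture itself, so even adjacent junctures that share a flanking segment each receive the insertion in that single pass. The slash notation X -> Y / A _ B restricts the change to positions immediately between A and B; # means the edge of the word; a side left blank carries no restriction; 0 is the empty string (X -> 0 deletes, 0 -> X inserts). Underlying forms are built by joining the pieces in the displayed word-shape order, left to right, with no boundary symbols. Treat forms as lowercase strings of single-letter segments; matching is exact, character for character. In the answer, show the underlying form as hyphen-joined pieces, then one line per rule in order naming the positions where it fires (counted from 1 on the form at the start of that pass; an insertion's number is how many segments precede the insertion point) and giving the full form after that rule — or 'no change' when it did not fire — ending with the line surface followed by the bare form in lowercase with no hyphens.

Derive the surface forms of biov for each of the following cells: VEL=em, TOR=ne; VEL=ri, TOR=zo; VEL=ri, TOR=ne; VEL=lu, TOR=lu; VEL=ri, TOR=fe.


cell VEL=em, TOR=ne:
underlying: ra-biov-kaz
1. i, o -> 0 / V _: fires at position(s) 5: rabivkaz
2. 0 -> i / C _ C #: no change
surface: rabivkaz

cell VEL=ri, TOR=zo:
underlying: pa-biov-b
1. i, o -> 0 / V _: fires at position(s) 5: pabivb
2. 0 -> i / C _ C #: inserts after position(s) 5: pabivib
surface: pabivib

cell VEL=ri, TOR=ne:
underlying: pa-biov-kaz
1. i, o -> 0 / V _: fires at position(s) 5: pabivkaz
2. 0 -> i / C _ C #: no change
surface: pabivkaz

cell VEL=lu, TOR=lu:
underlying: du-biov-iz
1. i, o -> 0 / V _: fires at position(s) 5: dubiviz
2. 0 -> i / C _ C #: no change
surface: dubiviz

cell VEL=ri, TOR=fe:
underlying: pa-biov-sa
1. i, o -> 0 / V _: fires at position(s) 5: pabivsa
2. 0 -> i / C _ C #: no change
surface: pabivsa


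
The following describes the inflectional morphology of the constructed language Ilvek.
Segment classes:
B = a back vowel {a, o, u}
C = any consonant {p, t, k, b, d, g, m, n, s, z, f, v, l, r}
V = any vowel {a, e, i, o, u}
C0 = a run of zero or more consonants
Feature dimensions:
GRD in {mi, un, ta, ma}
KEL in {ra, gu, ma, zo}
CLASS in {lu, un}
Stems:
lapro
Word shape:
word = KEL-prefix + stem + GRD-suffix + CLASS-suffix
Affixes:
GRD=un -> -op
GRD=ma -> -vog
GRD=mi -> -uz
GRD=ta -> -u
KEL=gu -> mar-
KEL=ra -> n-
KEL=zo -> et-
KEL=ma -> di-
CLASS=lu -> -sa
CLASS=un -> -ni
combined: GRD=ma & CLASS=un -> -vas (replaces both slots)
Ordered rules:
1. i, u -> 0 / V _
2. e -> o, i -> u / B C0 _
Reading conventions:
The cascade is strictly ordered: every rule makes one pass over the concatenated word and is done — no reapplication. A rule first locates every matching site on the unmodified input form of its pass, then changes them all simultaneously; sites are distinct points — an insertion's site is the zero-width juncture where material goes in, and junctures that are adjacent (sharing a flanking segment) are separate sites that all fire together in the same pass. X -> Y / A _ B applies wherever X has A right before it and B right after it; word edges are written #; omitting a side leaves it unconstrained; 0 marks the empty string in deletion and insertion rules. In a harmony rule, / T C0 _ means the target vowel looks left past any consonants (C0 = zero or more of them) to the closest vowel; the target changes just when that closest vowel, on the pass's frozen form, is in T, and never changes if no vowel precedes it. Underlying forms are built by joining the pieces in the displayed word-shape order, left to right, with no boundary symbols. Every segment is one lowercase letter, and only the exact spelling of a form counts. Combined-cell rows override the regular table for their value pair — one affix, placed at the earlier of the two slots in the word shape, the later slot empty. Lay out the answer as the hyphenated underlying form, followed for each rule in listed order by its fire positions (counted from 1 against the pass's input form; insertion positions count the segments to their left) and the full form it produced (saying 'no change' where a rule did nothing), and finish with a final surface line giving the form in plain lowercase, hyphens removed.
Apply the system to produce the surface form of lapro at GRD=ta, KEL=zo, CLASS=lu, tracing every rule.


underlying: et-lapro-u-sa
1. i, u -> 0 / V _: fires at position(s) 8: etlaprosa
2. e -> o, i -> u / B C0 _: no change
surface: etlaprosa


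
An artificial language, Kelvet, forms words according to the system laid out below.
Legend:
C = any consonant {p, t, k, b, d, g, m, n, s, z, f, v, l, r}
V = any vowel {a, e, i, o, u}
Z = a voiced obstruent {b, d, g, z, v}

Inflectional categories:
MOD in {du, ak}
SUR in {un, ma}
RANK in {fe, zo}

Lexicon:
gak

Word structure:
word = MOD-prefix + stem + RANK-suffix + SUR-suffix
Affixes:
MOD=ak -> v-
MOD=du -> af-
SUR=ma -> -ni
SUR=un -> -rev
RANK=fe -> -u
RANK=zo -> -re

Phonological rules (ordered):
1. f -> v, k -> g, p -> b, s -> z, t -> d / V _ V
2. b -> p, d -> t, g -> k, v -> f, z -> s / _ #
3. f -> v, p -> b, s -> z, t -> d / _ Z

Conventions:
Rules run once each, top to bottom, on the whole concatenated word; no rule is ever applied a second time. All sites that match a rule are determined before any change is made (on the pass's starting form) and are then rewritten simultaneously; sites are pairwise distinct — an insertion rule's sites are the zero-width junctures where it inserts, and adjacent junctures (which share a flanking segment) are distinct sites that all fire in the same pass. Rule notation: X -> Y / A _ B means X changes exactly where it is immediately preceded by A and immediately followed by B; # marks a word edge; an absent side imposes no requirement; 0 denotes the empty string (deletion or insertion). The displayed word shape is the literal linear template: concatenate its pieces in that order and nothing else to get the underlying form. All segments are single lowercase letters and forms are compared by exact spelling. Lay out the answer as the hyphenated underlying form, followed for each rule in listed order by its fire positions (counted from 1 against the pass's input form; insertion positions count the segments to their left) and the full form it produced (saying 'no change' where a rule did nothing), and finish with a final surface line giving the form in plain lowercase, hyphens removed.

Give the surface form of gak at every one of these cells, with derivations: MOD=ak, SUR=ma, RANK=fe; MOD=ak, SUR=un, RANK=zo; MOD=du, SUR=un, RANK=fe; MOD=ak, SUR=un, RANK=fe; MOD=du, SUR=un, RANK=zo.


cell MOD=ak, SUR=ma, RANK=fe:
underlying: v-gak-u-ni
1. f -> v, k -> g, p -> b, s -> z, t -> d / V _ V: fires at position(s) 4: vgaguni
2. b -> p, d -> t, g -> k, v -> f, z -> s / _ #: no change
3. f -> v, p -> b, s -> z, t -> d / _ Z: no change
surface: vgaguni

cell MOD=ak, SUR=un, RANK=zo:
underlying: v-gak-re-rev
1. f -> v, k -> g, p -> b, s -> z, t -> d / V _ V: no change
2. b -> p, d -> t, g -> k, v -> f, z -> s / _ #: fires at position(s) 9: vgakreref
3. f -> v, p -> b, s -> z, t -> d / _ Z: no change
surface: vgakreref

cell MOD=du, SUR=un, RANK=fe:
underlying: af-gak-u-rev
1. f -> v, k -> g, p -> b, s -> z, t -> d / V _ V: fires at position(s) 5: afgagurev
2. b -> p, d -> t, g -> k, v -> f, z -> s / _ #: fires at position(s) 9: afgaguref
3. f -> v, p -> b, s -> z, t -> d / _ Z: fires at position(s) 2: avgaguref
surface: avgaguref

cell MOD=ak, SUR=un, RANK=fe:
underlying: v-gak-u-rev
1. f -> v, k -> g, p -> b, s -> z, t -> d / V _ V: fires at position(s) 4: vgagurev
2. b -> p, d -> t, g -> k, v -> f, z -> s / _ #: fires at position(s) 8: vgaguref
3. f -> v, p -> b, s -> z, t -> d / _ Z: no change
surface: vgaguref

cell MOD=du, SUR=un, RANK=zo:
underlying: af-gak-re-rev
1. f -> v, k -> g, p -> b, s -> z, t -> d / V _ V: no change
2. b -> p, d -> t, g -> k, v -> f, z -> s / _ #: fires at position(s) 10: afgakreref
3. f -> v, p -> b, s -> z, t -> d / _ Z: fires at position(s) 2: avgakreref
surface: avgakreref


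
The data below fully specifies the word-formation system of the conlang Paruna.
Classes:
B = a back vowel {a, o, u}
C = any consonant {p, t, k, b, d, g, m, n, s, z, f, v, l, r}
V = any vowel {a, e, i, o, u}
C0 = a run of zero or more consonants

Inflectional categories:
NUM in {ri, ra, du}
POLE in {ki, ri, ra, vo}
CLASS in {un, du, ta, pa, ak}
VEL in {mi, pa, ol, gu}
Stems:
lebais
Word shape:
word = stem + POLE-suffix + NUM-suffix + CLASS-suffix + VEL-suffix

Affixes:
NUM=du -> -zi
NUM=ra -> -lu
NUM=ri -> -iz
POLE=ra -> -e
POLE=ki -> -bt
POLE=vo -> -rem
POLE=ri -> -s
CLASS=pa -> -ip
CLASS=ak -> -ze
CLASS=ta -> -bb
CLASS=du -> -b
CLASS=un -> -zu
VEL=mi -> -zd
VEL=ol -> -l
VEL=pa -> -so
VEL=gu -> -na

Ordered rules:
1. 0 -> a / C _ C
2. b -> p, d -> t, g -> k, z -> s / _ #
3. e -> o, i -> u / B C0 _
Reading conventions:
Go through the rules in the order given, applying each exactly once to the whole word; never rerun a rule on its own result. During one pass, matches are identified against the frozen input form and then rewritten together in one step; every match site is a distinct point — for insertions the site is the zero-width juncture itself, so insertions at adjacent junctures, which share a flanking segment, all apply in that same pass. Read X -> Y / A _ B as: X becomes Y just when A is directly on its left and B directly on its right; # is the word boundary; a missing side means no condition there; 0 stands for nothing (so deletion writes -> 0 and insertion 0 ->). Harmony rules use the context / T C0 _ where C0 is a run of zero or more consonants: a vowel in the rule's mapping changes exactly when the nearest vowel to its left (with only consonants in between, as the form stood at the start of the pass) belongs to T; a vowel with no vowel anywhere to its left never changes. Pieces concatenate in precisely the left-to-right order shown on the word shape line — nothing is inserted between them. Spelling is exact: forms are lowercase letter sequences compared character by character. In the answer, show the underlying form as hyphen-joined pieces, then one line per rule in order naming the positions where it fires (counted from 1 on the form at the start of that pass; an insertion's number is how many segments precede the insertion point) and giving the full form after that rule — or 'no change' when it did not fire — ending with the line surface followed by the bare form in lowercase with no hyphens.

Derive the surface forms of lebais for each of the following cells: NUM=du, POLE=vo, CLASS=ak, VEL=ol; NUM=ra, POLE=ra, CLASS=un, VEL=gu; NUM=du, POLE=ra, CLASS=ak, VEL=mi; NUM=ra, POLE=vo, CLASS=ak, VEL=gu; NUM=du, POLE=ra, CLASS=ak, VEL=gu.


cell NUM=du, POLE=vo, CLASS=ak, VEL=ol:
underlying: lebais-rem-zi-ze-l
1. 0 -> a / C _ C: inserts after position(s) 6, 9: lebaisaremazizel
2. b -> p, d -> t, g -> k, z -> s / _ #: no change
3. e -> o, i -> u / B C0 _: fires at position(s) 5, 9, 13: lebausaromazuzel
surface: lebausaromazuzel

cell NUM=ra, POLE=ra, CLASS=un, VEL=gu:
underlying: lebais-e-lu-zu-na
1. 0 -> a / C _ C: no change
2. b -> p, d -> t, g -> k, z -> s / _ #: no change
3. e -> o, i -> u / B C0 _: fires at position(s) 5: lebauseluzuna
surface: lebauseluzuna

cell NUM=du, POLE=ra, CLASS=ak, VEL=mi:
underlying: lebais-e-zi-ze-zd
1. 0 -> a / C _ C: inserts after position(s) 12: lebaisezizezad
2. b -> p, d -> t, g -> k, z -> s / _ #: fires at position(s) 14: lebaisezizezat
3. e -> o, i -> u / B C0 _: fires at position(s) 5: lebausezizezat
surface: lebausezizezat

cell NUM=ra, POLE=vo, CLASS=ak, VEL=gu:
underlying: lebais-rem-lu-ze-na
1. 0 -> a / C _ C: inserts after position(s) 6, 9: lebaisaremaluzena
2. b -> p, d -> t, g -> k, z -> s / _ #: no change
3. e -> o, i -> u / B C0 _: fires at position(s) 5, 9, 15: lebausaromaluzona
surface: lebausaromaluzona

cell NUM=du, POLE=ra, CLASS=ak, VEL=gu:
underlying: lebais-e-zi-ze-na
1. 0 -> a / C _ C: no change
2. b -> p, d -> t, g -> k, z -> s / _ #: no change
3. e -> o, i -> u / B C0 _: fires at position(s) 5: lebausezizena
surface: lebausezizena
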